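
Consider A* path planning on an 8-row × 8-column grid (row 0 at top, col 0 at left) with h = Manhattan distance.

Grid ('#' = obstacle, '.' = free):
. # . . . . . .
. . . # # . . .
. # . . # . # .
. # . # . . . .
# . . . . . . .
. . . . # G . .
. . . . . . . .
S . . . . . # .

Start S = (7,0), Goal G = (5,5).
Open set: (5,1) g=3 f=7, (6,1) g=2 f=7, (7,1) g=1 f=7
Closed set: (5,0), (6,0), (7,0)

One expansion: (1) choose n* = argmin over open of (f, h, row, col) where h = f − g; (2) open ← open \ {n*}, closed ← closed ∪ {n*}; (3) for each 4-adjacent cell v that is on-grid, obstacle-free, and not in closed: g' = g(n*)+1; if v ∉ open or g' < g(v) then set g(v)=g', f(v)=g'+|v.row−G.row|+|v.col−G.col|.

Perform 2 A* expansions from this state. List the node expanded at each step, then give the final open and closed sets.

step 1: expand (5,1) (f=7, h=4) → closed; open now [(4,1) g=4 f=9, (5,2) g=4 f=7, (6,1) g=2 f=7, (7,1) g=1 f=7]
step 2: expand (5,2) (f=7, h=3) → closed; open now [(4,1) g=4 f=9, (4,2) g=5 f=9, (5,3) g=5 f=7, (6,1) g=2 f=7, (6,2) g=5 f=9, (7,1) g=1 f=7]

order=[(5,1) → (5,2)]; open=[(4,1) g=4 f=9, (4,2) g=5 f=9, (5,3) g=5 f=7, (6,1) g=2 f=7, (6,2) g=5 f=9, (7,1) g=1 f=7]; closed=[(5,0), (5,1), (5,2), (6,0), (7,0)]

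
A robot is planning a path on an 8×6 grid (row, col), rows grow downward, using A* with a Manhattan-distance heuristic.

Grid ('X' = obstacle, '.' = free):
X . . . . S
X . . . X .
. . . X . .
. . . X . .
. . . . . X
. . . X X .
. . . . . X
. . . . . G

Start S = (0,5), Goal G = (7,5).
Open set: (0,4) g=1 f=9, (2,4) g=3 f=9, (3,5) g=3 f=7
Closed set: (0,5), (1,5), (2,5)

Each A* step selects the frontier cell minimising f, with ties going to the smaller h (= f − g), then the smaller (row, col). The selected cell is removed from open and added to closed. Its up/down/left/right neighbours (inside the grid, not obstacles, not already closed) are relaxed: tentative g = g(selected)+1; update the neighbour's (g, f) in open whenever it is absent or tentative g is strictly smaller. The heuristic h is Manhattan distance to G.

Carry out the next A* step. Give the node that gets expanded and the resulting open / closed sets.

step 1: expand (3,5) (f=7, h=4) → closed; open now [(0,4) g=1 f=9, (2,4) g=3 f=9, (3,4) g=4 f=9]

expanded=(3,5); open=[(0,4) g=1 f=9, (2,4) g=3 f=9, (3,4) g=4 f=9]; closed=[(0,5), (1,5), (2,5), (3,5)]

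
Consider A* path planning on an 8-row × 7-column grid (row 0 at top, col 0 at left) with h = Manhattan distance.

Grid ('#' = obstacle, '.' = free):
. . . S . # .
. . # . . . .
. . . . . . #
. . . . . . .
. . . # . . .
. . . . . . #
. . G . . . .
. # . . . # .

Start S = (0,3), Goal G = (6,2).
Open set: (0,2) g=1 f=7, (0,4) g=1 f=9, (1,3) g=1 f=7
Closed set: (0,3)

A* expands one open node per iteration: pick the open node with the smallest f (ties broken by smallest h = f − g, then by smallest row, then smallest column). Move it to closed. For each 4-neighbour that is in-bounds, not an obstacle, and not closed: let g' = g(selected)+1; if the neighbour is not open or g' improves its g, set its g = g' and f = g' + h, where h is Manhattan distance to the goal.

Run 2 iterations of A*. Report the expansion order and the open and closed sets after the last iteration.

step 1: expand (0,2) (f=7, h=6) → closed; open now [(0,1) g=2 f=9, (0,4) g=1 f=9, (1,3) g=1 f=7]
step 2: expand (1,3) (f=7, h=6) → closed; open now [(0,1) g=2 f=9, (0,4) g=1 f=9, (1,4) g=2 f=9, (2,3) g=2 f=7]

order=[(0,2) → (1,3)]; open=[(0,1) g=2 f=9, (0,4) g=1 f=9, (1,4) g=2 f=9, (2,3) g=2 f=7]; closed=[(0,2), (0,3), (1,3)]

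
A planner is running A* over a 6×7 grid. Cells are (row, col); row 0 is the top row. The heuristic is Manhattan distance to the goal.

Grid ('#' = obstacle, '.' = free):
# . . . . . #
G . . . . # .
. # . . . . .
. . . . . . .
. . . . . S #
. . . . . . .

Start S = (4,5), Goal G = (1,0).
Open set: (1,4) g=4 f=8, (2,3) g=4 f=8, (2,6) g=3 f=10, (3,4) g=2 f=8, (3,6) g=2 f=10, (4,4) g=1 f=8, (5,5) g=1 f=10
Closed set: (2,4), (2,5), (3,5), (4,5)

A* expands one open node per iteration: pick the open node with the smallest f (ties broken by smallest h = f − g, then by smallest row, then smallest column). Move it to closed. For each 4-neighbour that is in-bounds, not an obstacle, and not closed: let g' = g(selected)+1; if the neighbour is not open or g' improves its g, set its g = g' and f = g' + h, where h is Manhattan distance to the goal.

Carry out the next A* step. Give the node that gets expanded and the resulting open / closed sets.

step 1: expand (1,4) (f=8, h=4) → closed; open now [(0,4) g=5 f=10, (1,3) g=5 f=8, (2,3) g=4 f=8, (2,6) g=3 f=10, (3,4) g=2 f=8, (3,6) g=2 f=10, (4,4) g=1 f=8, (5,5) g=1 f=10]

expanded=(1,4); open=[(0,4) g=5 f=10, (1,3) g=5 f=8, (2,3) g=4 f=8, (2,6) g=3 f=10, (3,4) g=2 f=8, (3,6) g=2 f=10, (4,4) g=1 f=8, (5,5) g=1 f=10]; closed=[(1,4), (2,4), (2,5), (3,5), (4,5)]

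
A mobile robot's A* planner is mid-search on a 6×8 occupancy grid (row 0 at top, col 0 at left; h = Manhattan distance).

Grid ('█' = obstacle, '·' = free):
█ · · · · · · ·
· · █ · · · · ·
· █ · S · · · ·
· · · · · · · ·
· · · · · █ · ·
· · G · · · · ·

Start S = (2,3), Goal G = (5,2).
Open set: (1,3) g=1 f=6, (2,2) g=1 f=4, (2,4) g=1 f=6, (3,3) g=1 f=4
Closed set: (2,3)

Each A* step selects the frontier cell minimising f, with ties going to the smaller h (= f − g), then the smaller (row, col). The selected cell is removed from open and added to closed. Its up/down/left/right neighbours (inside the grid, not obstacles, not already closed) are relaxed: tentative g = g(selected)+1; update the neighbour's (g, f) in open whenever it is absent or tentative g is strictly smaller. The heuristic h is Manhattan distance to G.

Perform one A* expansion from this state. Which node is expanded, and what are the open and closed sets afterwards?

step 1: expand (2,2) (f=4, h=3) → closed; open now [(1,3) g=1 f=6, (2,4) g=1 f=6, (3,2) g=2 f=4, (3,3) g=1 f=4]

expanded=(2,2); open=[(1,3) g=1 f=6, (2,4) g=1 f=6, (3,2) g=2 f=4, (3,3) g=1 f=4]; closed=[(2,2), (2,3)]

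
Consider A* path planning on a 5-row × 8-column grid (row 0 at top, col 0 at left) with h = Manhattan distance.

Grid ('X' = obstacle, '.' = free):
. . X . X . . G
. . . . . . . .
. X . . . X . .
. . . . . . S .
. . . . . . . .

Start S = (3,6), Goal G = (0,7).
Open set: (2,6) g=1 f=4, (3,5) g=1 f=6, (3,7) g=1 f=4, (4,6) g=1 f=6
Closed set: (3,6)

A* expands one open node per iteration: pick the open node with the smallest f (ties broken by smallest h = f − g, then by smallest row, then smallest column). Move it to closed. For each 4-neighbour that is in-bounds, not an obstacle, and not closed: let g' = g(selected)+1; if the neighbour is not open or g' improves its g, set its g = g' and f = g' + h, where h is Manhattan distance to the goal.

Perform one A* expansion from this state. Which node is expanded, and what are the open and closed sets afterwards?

expanded=(2,6); open=[(1,6) g=2 f=4, (2,7) g=2 f=4, (3,5) g=1 f=6, (3,7) g=1 f=4, (4,6) g=1 f=6]; closed=[(2,6), (3,6)]

step 1: expand (2,6) (f=4, h=3) → closed; open now [(1,6) g=2 f=4, (2,7) g=2 f=4, (3,5) g=1 f=6, (3,7) g=1 f=4, (4,6) g=1 f=6]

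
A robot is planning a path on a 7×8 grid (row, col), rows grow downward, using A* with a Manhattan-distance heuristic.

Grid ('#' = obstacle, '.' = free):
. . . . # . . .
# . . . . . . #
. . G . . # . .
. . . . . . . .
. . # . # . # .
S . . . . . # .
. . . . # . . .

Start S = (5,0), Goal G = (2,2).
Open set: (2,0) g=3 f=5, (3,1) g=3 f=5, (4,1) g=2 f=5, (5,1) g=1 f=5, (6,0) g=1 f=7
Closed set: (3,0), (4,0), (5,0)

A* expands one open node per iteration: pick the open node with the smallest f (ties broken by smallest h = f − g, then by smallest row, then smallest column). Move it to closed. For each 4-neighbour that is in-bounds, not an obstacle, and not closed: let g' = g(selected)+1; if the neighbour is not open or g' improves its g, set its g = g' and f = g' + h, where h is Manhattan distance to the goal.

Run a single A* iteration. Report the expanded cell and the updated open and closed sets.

expanded=(2,0); open=[(2,1) g=4 f=5, (3,1) g=3 f=5, (4,1) g=2 f=5, (5,1) g=1 f=5, (6,0) g=1 f=7]; closed=[(2,0), (3,0), (4,0), (5,0)]

step 1: expand (2,0) (f=5, h=2) → closed; open now [(2,1) g=4 f=5, (3,1) g=3 f=5, (4,1) g=2 f=5, (5,1) g=1 f=5, (6,0) g=1 f=7]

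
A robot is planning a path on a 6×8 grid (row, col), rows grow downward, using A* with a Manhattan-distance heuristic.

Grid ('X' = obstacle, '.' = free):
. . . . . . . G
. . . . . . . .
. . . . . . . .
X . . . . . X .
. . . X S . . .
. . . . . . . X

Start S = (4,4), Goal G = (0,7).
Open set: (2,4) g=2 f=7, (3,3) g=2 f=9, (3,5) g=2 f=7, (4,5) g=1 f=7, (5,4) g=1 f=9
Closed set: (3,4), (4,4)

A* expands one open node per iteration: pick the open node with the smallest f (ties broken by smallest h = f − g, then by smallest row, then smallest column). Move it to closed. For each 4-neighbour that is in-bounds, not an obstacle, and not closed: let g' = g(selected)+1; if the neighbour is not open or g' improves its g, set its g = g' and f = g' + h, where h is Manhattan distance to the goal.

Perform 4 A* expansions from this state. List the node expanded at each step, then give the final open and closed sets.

step 1: expand (2,4) (f=7, h=5) → closed; open now [(1,4) g=3 f=7, (2,3) g=3 f=9, (2,5) g=3 f=7, (3,3) g=2 f=9, (3,5) g=2 f=7, (4,5) g=1 f=7, (5,4) g=1 f=9]
step 2: expand (1,4) (f=7, h=4) → closed; open now [(0,4) g=4 f=7, (1,3) g=4 f=9, (1,5) g=4 f=7, (2,3) g=3 f=9, (2,5) g=3 f=7, (3,3) g=2 f=9, (3,5) g=2 f=7, (4,5) g=1 f=7, (5,4) g=1 f=9]
step 3: expand (0,4) (f=7, h=3) → closed; open now [(0,3) g=5 f=9, (0,5) g=5 f=7, (1,3) g=4 f=9, (1,5) g=4 f=7, (2,3) g=3 f=9, (2,5) g=3 f=7, (3,3) g=2 f=9, (3,5) g=2 f=7, (4,5) g=1 f=7, (5,4) g=1 f=9]
step 4: expand (0,5) (f=7, h=2) → closed; open now [(0,3) g=5 f=9, (0,6) g=6 f=7, (1,3) g=4 f=9, (1,5) g=4 f=7, (2,3) g=3 f=9, (2,5) g=3 f=7, (3,3) g=2 f=9, (3,5) g=2 f=7, (4,5) g=1 f=7, (5,4) g=1 f=9]

order=[(2,4) → (1,4) → (0,4) → (0,5)]; open=[(0,3) g=5 f=9, (0,6) g=6 f=7, (1,3) g=4 f=9, (1,5) g=4 f=7, (2,3) g=3 f=9, (2,5) g=3 f=7, (3,3) g=2 f=9, (3,5) g=2 f=7, (4,5) g=1 f=7, (5,4) g=1 f=9]; closed=[(0,4), (0,5), (1,4), (2,4), (3,4), (4,4)]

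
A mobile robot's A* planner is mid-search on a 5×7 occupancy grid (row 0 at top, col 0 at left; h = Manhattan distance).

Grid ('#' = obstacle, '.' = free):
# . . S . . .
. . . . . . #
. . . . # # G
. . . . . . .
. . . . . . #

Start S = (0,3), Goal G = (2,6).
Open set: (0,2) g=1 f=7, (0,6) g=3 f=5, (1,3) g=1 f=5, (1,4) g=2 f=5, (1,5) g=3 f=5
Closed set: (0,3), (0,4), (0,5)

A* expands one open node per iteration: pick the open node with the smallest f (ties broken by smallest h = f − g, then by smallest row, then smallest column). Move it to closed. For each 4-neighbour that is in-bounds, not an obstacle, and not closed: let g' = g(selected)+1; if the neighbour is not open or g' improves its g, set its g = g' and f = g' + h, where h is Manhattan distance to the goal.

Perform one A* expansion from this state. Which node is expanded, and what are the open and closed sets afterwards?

step 1: expand (0,6) (f=5, h=2) → closed; open now [(0,2) g=1 f=7, (1,3) g=1 f=5, (1,4) g=2 f=5, (1,5) g=3 f=5]

expanded=(0,6); open=[(0,2) g=1 f=7, (1,3) g=1 f=5, (1,4) g=2 f=5, (1,5) g=3 f=5]; closed=[(0,3), (0,4), (0,5), (0,6)]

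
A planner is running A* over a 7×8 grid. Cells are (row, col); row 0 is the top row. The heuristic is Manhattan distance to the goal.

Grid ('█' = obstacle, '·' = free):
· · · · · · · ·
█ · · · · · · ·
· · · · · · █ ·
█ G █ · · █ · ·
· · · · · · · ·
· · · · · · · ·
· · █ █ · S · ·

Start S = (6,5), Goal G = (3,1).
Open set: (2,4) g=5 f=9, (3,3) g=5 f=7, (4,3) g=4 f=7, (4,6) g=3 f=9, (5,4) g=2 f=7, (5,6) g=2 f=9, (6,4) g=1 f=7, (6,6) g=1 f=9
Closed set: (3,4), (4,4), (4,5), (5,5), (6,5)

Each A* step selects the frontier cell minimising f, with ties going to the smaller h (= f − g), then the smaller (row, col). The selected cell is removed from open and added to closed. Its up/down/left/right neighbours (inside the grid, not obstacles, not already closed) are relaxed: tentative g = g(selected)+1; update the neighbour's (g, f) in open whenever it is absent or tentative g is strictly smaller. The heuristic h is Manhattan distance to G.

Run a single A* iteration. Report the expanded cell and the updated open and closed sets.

expanded=(3,3); open=[(2,3) g=6 f=9, (2,4) g=5 f=9, (4,3) g=4 f=7, (4,6) g=3 f=9, (5,4) g=2 f=7, (5,6) g=2 f=9, (6,4) g=1 f=7, (6,6) g=1 f=9]; closed=[(3,3), (3,4), (4,4), (4,5), (5,5), (6,5)]

step 1: expand (3,3) (f=7, h=2) → closed; open now [(2,3) g=6 f=9, (2,4) g=5 f=9, (4,3) g=4 f=7, (4,6) g=3 f=9, (5,4) g=2 f=7, (5,6) g=2 f=9, (6,4) g=1 f=7, (6,6) g=1 f=9]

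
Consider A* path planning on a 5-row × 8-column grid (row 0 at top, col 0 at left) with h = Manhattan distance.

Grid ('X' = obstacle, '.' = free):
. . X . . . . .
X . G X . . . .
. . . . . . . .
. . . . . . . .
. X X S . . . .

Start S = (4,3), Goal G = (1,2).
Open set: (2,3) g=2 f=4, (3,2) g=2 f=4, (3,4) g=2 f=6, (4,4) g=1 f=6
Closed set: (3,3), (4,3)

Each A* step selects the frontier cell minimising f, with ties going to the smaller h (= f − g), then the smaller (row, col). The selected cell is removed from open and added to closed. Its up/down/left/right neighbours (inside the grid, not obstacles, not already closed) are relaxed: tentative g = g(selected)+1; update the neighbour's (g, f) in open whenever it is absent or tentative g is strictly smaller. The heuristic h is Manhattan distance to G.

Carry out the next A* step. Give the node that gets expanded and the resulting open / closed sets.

expanded=(2,3); open=[(2,2) g=3 f=4, (2,4) g=3 f=6, (3,2) g=2 f=4, (3,4) g=2 f=6, (4,4) g=1 f=6]; closed=[(2,3), (3,3), (4,3)]

step 1: expand (2,3) (f=4, h=2) → closed; open now [(2,2) g=3 f=4, (2,4) g=3 f=6, (3,2) g=2 f=4, (3,4) g=2 f=6, (4,4) g=1 f=6]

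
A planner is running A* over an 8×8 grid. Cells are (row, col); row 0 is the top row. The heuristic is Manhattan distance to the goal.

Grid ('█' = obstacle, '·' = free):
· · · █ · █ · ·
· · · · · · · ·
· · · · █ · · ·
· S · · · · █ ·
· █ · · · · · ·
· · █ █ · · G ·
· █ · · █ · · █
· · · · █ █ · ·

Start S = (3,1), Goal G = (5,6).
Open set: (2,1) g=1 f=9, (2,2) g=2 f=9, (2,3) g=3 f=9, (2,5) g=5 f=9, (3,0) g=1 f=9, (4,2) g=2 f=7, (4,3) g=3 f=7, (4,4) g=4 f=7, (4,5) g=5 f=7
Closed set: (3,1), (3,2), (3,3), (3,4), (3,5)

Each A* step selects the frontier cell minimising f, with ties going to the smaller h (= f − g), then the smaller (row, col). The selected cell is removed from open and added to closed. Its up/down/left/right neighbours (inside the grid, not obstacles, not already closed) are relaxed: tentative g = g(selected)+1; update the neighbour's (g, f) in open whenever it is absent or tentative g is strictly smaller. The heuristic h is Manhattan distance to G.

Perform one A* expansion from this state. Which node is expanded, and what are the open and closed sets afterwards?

step 1: expand (4,5) (f=7, h=2) → closed; open now [(2,1) g=1 f=9, (2,2) g=2 f=9, (2,3) g=3 f=9, (2,5) g=5 f=9, (3,0) g=1 f=9, (4,2) g=2 f=7, (4,3) g=3 f=7, (4,4) g=4 f=7, (4,6) g=6 f=7, (5,5) g=6 f=7]

expanded=(4,5); open=[(2,1) g=1 f=9, (2,2) g=2 f=9, (2,3) g=3 f=9, (2,5) g=5 f=9, (3,0) g=1 f=9, (4,2) g=2 f=7, (4,3) g=3 f=7, (4,4) g=4 f=7, (4,6) g=6 f=7, (5,5) g=6 f=7]; closed=[(3,1), (3,2), (3,3), (3,4), (3,5), (4,5)]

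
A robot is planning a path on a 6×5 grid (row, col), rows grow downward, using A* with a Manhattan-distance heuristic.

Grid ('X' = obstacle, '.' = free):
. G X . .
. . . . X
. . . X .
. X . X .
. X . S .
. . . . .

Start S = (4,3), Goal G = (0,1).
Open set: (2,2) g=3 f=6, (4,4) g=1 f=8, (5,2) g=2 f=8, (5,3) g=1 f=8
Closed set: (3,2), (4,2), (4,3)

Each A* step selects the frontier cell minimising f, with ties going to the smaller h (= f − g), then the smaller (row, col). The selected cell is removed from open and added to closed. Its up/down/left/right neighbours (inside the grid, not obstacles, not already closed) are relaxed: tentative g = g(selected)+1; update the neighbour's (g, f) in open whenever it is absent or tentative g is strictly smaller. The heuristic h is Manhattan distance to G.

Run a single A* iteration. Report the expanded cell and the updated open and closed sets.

step 1: expand (2,2) (f=6, h=3) → closed; open now [(1,2) g=4 f=6, (2,1) g=4 f=6, (4,4) g=1 f=8, (5,2) g=2 f=8, (5,3) g=1 f=8]

expanded=(2,2); open=[(1,2) g=4 f=6, (2,1) g=4 f=6, (4,4) g=1 f=8, (5,2) g=2 f=8, (5,3) g=1 f=8]; closed=[(2,2), (3,2), (4,2), (4,3)]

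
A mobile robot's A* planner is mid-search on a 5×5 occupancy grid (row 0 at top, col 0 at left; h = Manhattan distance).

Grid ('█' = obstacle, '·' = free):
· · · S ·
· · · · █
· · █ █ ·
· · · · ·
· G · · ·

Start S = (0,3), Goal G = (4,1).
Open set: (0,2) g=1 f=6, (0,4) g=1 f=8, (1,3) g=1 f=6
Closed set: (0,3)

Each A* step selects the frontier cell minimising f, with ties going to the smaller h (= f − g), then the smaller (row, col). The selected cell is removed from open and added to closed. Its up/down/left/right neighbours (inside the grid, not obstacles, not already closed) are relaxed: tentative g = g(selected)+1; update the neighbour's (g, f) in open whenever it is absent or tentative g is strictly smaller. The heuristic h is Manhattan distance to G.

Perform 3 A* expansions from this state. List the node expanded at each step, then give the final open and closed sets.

step 1: expand (0,2) (f=6, h=5) → closed; open now [(0,1) g=2 f=6, (0,4) g=1 f=8, (1,2) g=2 f=6, (1,3) g=1 f=6]
step 2: expand (0,1) (f=6, h=4) → closed; open now [(0,0) g=3 f=8, (0,4) g=1 f=8, (1,1) g=3 f=6, (1,2) g=2 f=6, (1,3) g=1 f=6]
step 3: expand (1,1) (f=6, h=3) → closed; open now [(0,0) g=3 f=8, (0,4) g=1 f=8, (1,0) g=4 f=8, (1,2) g=2 f=6, (1,3) g=1 f=6, (2,1) g=4 f=6]

order=[(0,2) → (0,1) → (1,1)]; open=[(0,0) g=3 f=8, (0,4) g=1 f=8, (1,0) g=4 f=8, (1,2) g=2 f=6, (1,3) g=1 f=6, (2,1) g=4 f=6]; closed=[(0,1), (0,2), (0,3), (1,1)]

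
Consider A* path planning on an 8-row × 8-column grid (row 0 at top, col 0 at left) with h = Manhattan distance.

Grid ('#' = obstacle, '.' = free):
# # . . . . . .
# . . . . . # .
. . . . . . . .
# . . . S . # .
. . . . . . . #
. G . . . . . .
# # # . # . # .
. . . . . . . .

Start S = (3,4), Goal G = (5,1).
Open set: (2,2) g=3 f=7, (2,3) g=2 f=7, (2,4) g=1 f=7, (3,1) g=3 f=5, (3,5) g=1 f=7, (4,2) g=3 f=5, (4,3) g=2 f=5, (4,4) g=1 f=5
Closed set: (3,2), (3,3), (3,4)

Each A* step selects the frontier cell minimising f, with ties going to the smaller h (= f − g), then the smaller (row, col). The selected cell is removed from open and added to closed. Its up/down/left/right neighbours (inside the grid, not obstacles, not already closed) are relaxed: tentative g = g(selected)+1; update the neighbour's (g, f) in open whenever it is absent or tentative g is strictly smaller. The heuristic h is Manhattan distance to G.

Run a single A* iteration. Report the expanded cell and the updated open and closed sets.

step 1: expand (3,1) (f=5, h=2) → closed; open now [(2,1) g=4 f=7, (2,2) g=3 f=7, (2,3) g=2 f=7, (2,4) g=1 f=7, (3,5) g=1 f=7, (4,1) g=4 f=5, (4,2) g=3 f=5, (4,3) g=2 f=5, (4,4) g=1 f=5]

expanded=(3,1); open=[(2,1) g=4 f=7, (2,2) g=3 f=7, (2,3) g=2 f=7, (2,4) g=1 f=7, (3,5) g=1 f=7, (4,1) g=4 f=5, (4,2) g=3 f=5, (4,3) g=2 f=5, (4,4) g=1 f=5]; closed=[(3,1), (3,2), (3,3), (3,4)]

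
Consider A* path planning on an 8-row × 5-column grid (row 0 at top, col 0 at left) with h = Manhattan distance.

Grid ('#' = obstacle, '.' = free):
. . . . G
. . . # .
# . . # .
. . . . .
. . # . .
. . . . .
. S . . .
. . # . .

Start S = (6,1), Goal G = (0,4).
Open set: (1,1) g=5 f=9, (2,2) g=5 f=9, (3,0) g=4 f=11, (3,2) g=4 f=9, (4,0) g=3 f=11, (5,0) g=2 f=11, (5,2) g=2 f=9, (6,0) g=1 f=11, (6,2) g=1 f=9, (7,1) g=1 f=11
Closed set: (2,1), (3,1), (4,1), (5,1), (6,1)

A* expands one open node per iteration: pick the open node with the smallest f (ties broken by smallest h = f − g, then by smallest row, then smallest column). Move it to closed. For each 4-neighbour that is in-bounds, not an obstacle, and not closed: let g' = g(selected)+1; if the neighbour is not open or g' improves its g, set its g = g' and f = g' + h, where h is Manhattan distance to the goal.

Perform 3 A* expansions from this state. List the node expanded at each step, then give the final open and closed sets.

order=[(1,1) → (0,1) → (0,2)]; open=[(0,0) g=7 f=11, (0,3) g=8 f=9, (1,0) g=6 f=11, (1,2) g=6 f=9, (2,2) g=5 f=9, (3,0) g=4 f=11, (3,2) g=4 f=9, (4,0) g=3 f=11, (5,0) g=2 f=11, (5,2) g=2 f=9, (6,0) g=1 f=11, (6,2) g=1 f=9, (7,1) g=1 f=11]; closed=[(0,1), (0,2), (1,1), (2,1), (3,1), (4,1), (5,1), (6,1)]

step 1: expand (1,1) (f=9, h=4) → closed; open now [(0,1) g=6 f=9, (1,0) g=6 f=11, (1,2) g=6 f=9, (2,2) g=5 f=9, (3,0) g=4 f=11, (3,2) g=4 f=9, (4,0) g=3 f=11, (5,0) g=2 f=11, (5,2) g=2 f=9, (6,0) g=1 f=11, (6,2) g=1 f=9, (7,1) g=1 f=11]
step 2: expand (0,1) (f=9, h=3) → closed; open now [(0,0) g=7 f=11, (0,2) g=7 f=9, (1,0) g=6 f=11, (1,2) g=6 f=9, (2,2) g=5 f=9, (3,0) g=4 f=11, (3,2) g=4 f=9, (4,0) g=3 f=11, (5,0) g=2 f=11, (5,2) g=2 f=9, (6,0) g=1 f=11, (6,2) g=1 f=9, (7,1) g=1 f=11]
step 3: expand (0,2) (f=9, h=2) → closed; open now [(0,0) g=7 f=11, (0,3) g=8 f=9, (1,0) g=6 f=11, (1,2) g=6 f=9, (2,2) g=5 f=9, (3,0) g=4 f=11, (3,2) g=4 f=9, (4,0) g=3 f=11, (5,0) g=2 f=11, (5,2) g=2 f=9, (6,0) g=1 f=11, (6,2) g=1 f=9, (7,1) g=1 f=11]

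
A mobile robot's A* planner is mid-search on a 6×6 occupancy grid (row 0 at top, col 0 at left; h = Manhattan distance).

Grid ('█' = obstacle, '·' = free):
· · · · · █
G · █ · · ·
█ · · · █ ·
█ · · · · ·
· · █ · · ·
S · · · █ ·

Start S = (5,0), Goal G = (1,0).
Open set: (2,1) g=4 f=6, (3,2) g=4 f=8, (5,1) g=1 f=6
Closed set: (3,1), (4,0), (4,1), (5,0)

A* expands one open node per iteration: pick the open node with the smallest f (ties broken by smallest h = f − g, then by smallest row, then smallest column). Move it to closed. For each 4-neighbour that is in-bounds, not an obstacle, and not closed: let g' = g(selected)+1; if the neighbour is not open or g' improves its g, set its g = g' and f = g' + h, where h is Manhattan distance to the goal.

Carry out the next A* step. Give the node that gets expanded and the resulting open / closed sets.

expanded=(2,1); open=[(1,1) g=5 f=6, (2,2) g=5 f=8, (3,2) g=4 f=8, (5,1) g=1 f=6]; closed=[(2,1), (3,1), (4,0), (4,1), (5,0)]

step 1: expand (2,1) (f=6, h=2) → closed; open now [(1,1) g=5 f=6, (2,2) g=5 f=8, (3,2) g=4 f=8, (5,1) g=1 f=6]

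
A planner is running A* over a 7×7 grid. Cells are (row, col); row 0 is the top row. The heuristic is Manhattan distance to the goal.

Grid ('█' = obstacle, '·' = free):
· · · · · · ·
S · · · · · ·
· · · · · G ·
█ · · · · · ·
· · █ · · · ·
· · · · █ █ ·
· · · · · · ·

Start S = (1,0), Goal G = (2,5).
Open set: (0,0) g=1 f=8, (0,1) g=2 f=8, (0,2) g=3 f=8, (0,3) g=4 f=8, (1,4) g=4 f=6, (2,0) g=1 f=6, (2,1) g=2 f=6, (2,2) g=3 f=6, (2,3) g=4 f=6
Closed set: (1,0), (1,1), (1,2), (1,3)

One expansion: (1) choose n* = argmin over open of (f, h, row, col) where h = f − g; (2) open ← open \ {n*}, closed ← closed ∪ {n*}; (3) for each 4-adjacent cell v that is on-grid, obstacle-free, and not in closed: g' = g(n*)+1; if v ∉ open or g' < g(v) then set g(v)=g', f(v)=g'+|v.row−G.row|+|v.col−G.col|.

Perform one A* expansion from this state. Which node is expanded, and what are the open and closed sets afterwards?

expanded=(1,4); open=[(0,0) g=1 f=8, (0,1) g=2 f=8, (0,2) g=3 f=8, (0,3) g=4 f=8, (0,4) g=5 f=8, (1,5) g=5 f=6, (2,0) g=1 f=6, (2,1) g=2 f=6, (2,2) g=3 f=6, (2,3) g=4 f=6, (2,4) g=5 f=6]; closed=[(1,0), (1,1), (1,2), (1,3), (1,4)]

step 1: expand (1,4) (f=6, h=2) → closed; open now [(0,0) g=1 f=8, (0,1) g=2 f=8, (0,2) g=3 f=8, (0,3) g=4 f=8, (0,4) g=5 f=8, (1,5) g=5 f=6, (2,0) g=1 f=6, (2,1) g=2 f=6, (2,2) g=3 f=6, (2,3) g=4 f=6, (2,4) g=5 f=6]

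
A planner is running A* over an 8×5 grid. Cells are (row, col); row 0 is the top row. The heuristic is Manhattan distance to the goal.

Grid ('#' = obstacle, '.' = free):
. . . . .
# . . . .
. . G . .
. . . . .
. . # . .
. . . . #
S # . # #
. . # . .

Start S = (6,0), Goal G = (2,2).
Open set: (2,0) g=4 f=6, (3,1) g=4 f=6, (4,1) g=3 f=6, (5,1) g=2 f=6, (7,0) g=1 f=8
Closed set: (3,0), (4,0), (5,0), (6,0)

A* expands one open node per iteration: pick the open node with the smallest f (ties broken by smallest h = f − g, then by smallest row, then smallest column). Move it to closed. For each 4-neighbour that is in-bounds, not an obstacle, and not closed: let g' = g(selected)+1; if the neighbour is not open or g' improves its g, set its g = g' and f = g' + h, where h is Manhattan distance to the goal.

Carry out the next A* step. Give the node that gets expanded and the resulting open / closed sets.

step 1: expand (2,0) (f=6, h=2) → closed; open now [(2,1) g=5 f=6, (3,1) g=4 f=6, (4,1) g=3 f=6, (5,1) g=2 f=6, (7,0) g=1 f=8]

expanded=(2,0); open=[(2,1) g=5 f=6, (3,1) g=4 f=6, (4,1) g=3 f=6, (5,1) g=2 f=6, (7,0) g=1 f=8]; closed=[(2,0), (3,0), (4,0), (5,0), (6,0)]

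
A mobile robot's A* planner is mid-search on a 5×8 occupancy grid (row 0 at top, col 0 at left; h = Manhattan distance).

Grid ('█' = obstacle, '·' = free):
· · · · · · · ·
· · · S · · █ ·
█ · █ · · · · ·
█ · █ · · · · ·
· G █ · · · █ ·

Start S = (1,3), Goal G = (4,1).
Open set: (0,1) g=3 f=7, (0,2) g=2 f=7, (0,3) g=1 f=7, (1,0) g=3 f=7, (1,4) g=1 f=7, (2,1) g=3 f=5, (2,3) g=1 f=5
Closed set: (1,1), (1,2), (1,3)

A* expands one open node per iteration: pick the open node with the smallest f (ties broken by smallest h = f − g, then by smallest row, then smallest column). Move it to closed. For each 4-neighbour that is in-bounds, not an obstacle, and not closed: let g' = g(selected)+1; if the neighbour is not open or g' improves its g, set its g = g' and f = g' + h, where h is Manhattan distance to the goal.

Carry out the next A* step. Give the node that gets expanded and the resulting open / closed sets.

expanded=(2,1); open=[(0,1) g=3 f=7, (0,2) g=2 f=7, (0,3) g=1 f=7, (1,0) g=3 f=7, (1,4) g=1 f=7, (2,3) g=1 f=5, (3,1) g=4 f=5]; closed=[(1,1), (1,2), (1,3), (2,1)]

step 1: expand (2,1) (f=5, h=2) → closed; open now [(0,1) g=3 f=7, (0,2) g=2 f=7, (0,3) g=1 f=7, (1,0) g=3 f=7, (1,4) g=1 f=7, (2,3) g=1 f=5, (3,1) g=4 f=5]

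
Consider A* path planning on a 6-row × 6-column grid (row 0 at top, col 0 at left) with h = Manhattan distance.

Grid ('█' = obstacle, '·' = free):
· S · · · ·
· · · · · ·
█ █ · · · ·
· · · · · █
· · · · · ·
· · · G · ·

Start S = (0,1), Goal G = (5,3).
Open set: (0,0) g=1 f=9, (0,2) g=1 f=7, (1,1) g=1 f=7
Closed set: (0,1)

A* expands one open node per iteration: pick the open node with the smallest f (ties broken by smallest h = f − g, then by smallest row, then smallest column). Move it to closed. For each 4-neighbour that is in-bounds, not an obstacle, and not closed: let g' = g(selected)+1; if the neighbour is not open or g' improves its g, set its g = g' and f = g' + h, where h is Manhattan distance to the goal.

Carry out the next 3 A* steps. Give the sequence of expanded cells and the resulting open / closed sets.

step 1: expand (0,2) (f=7, h=6) → closed; open now [(0,0) g=1 f=9, (0,3) g=2 f=7, (1,1) g=1 f=7, (1,2) g=2 f=7]
step 2: expand (0,3) (f=7, h=5) → closed; open now [(0,0) g=1 f=9, (0,4) g=3 f=9, (1,1) g=1 f=7, (1,2) g=2 f=7, (1,3) g=3 f=7]
step 3: expand (1,3) (f=7, h=4) → closed; open now [(0,0) g=1 f=9, (0,4) g=3 f=9, (1,1) g=1 f=7, (1,2) g=2 f=7, (1,4) g=4 f=9, (2,3) g=4 f=7]

order=[(0,2) → (0,3) → (1,3)]; open=[(0,0) g=1 f=9, (0,4) g=3 f=9, (1,1) g=1 f=7, (1,2) g=2 f=7, (1,4) g=4 f=9, (2,3) g=4 f=7]; closed=[(0,1), (0,2), (0,3), (1,3)]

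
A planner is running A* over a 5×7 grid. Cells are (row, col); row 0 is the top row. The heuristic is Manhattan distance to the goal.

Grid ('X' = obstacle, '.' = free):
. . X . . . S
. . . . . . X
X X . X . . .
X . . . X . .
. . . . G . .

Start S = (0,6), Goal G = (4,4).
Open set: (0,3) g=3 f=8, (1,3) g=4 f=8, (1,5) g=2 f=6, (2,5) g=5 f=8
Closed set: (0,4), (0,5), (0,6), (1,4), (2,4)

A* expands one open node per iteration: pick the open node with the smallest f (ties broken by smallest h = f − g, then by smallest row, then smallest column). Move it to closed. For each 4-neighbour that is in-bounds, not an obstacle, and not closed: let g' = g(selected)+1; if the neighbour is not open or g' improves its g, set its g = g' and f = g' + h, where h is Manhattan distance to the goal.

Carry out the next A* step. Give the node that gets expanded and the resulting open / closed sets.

step 1: expand (1,5) (f=6, h=4) → closed; open now [(0,3) g=3 f=8, (1,3) g=4 f=8, (2,5) g=3 f=6]

expanded=(1,5); open=[(0,3) g=3 f=8, (1,3) g=4 f=8, (2,5) g=3 f=6]; closed=[(0,4), (0,5), (0,6), (1,4), (1,5), (2,4)]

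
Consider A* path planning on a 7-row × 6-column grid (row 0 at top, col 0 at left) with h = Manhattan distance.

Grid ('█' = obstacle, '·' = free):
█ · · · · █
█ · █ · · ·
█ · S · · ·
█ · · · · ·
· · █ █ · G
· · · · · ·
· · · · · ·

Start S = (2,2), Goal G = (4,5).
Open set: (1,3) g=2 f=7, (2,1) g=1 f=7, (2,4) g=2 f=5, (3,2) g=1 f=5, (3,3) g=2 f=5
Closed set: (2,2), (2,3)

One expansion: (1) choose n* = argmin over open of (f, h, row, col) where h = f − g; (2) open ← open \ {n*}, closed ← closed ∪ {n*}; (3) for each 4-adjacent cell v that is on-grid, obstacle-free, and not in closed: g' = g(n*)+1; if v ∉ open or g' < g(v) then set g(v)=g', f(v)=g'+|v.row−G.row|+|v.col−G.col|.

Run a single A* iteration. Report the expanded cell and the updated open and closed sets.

expanded=(2,4); open=[(1,3) g=2 f=7, (1,4) g=3 f=7, (2,1) g=1 f=7, (2,5) g=3 f=5, (3,2) g=1 f=5, (3,3) g=2 f=5, (3,4) g=3 f=5]; closed=[(2,2), (2,3), (2,4)]

step 1: expand (2,4) (f=5, h=3) → closed; open now [(1,3) g=2 f=7, (1,4) g=3 f=7, (2,1) g=1 f=7, (2,5) g=3 f=5, (3,2) g=1 f=5, (3,3) g=2 f=5, (3,4) g=3 f=5]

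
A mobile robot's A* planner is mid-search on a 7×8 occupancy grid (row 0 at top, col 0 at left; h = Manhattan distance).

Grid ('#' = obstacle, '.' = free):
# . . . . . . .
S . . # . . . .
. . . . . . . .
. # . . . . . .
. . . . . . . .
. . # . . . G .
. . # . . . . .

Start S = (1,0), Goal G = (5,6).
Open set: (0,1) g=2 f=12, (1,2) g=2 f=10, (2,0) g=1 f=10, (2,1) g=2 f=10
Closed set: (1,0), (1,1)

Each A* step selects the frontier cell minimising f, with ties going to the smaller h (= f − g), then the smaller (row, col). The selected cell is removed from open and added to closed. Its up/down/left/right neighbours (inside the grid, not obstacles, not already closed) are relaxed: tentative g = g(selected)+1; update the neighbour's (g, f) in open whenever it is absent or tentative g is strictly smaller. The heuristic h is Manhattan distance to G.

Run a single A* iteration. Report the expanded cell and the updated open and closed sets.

step 1: expand (1,2) (f=10, h=8) → closed; open now [(0,1) g=2 f=12, (0,2) g=3 f=12, (2,0) g=1 f=10, (2,1) g=2 f=10, (2,2) g=3 f=10]

expanded=(1,2); open=[(0,1) g=2 f=12, (0,2) g=3 f=12, (2,0) g=1 f=10, (2,1) g=2 f=10, (2,2) g=3 f=10]; closed=[(1,0), (1,1), (1,2)]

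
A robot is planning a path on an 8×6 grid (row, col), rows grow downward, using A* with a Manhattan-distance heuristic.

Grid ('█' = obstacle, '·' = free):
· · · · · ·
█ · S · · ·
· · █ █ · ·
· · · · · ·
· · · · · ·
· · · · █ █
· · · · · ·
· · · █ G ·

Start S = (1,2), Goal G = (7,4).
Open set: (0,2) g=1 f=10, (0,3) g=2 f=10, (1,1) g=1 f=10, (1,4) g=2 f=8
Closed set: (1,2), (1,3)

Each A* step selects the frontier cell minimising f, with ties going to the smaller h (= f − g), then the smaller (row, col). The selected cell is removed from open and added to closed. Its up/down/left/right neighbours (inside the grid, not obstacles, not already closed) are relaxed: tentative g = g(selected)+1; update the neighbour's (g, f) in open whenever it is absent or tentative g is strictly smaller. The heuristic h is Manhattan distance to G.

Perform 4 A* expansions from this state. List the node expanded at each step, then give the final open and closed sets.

step 1: expand (1,4) (f=8, h=6) → closed; open now [(0,2) g=1 f=10, (0,3) g=2 f=10, (0,4) g=3 f=10, (1,1) g=1 f=10, (1,5) g=3 f=10, (2,4) g=3 f=8]
step 2: expand (2,4) (f=8, h=5) → closed; open now [(0,2) g=1 f=10, (0,3) g=2 f=10, (0,4) g=3 f=10, (1,1) g=1 f=10, (1,5) g=3 f=10, (2,5) g=4 f=10, (3,4) g=4 f=8]
step 3: expand (3,4) (f=8, h=4) → closed; open now [(0,2) g=1 f=10, (0,3) g=2 f=10, (0,4) g=3 f=10, (1,1) g=1 f=10, (1,5) g=3 f=10, (2,5) g=4 f=10, (3,3) g=5 f=10, (3,5) g=5 f=10, (4,4) g=5 f=8]
step 4: expand (4,4) (f=8, h=3) → closed; open now [(0,2) g=1 f=10, (0,3) g=2 f=10, (0,4) g=3 f=10, (1,1) g=1 f=10, (1,5) g=3 f=10, (2,5) g=4 f=10, (3,3) g=5 f=10, (3,5) g=5 f=10, (4,3) g=6 f=10, (4,5) g=6 f=10]

order=[(1,4) → (2,4) → (3,4) → (4,4)]; open=[(0,2) g=1 f=10, (0,3) g=2 f=10, (0,4) g=3 f=10, (1,1) g=1 f=10, (1,5) g=3 f=10, (2,5) g=4 f=10, (3,3) g=5 f=10, (3,5) g=5 f=10, (4,3) g=6 f=10, (4,5) g=6 f=10]; closed=[(1,2), (1,3), (1,4), (2,4), (3,4), (4,4)]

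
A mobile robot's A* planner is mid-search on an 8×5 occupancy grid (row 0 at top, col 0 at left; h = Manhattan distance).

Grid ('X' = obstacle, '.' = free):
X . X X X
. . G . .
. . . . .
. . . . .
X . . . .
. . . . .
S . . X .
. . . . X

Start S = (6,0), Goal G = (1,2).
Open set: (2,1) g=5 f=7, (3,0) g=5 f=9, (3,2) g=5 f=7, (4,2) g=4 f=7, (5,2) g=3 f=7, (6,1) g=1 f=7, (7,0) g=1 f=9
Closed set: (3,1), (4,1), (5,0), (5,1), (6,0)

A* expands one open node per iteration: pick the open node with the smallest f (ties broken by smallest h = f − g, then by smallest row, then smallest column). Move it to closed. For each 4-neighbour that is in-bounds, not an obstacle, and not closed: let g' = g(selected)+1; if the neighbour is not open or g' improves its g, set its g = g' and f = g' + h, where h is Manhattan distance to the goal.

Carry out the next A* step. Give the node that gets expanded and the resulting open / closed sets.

step 1: expand (2,1) (f=7, h=2) → closed; open now [(1,1) g=6 f=7, (2,0) g=6 f=9, (2,2) g=6 f=7, (3,0) g=5 f=9, (3,2) g=5 f=7, (4,2) g=4 f=7, (5,2) g=3 f=7, (6,1) g=1 f=7, (7,0) g=1 f=9]

expanded=(2,1); open=[(1,1) g=6 f=7, (2,0) g=6 f=9, (2,2) g=6 f=7, (3,0) g=5 f=9, (3,2) g=5 f=7, (4,2) g=4 f=7, (5,2) g=3 f=7, (6,1) g=1 f=7, (7,0) g=1 f=9]; closed=[(2,1), (3,1), (4,1), (5,0), (5,1), (6,0)]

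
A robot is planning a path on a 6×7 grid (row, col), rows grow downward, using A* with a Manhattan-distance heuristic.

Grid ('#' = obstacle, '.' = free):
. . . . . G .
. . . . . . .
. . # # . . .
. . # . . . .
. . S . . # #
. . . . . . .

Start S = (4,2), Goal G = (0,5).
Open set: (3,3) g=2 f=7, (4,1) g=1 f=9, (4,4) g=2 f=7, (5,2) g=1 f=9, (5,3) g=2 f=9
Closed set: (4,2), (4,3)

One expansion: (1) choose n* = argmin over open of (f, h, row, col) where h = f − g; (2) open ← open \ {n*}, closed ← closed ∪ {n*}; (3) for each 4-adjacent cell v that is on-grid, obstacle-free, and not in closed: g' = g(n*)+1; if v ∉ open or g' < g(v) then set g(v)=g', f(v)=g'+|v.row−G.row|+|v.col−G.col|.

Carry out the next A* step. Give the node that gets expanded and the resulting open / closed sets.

step 1: expand (3,3) (f=7, h=5) → closed; open now [(3,4) g=3 f=7, (4,1) g=1 f=9, (4,4) g=2 f=7, (5,2) g=1 f=9, (5,3) g=2 f=9]

expanded=(3,3); open=[(3,4) g=3 f=7, (4,1) g=1 f=9, (4,4) g=2 f=7, (5,2) g=1 f=9, (5,3) g=2 f=9]; closed=[(3,3), (4,2), (4,3)]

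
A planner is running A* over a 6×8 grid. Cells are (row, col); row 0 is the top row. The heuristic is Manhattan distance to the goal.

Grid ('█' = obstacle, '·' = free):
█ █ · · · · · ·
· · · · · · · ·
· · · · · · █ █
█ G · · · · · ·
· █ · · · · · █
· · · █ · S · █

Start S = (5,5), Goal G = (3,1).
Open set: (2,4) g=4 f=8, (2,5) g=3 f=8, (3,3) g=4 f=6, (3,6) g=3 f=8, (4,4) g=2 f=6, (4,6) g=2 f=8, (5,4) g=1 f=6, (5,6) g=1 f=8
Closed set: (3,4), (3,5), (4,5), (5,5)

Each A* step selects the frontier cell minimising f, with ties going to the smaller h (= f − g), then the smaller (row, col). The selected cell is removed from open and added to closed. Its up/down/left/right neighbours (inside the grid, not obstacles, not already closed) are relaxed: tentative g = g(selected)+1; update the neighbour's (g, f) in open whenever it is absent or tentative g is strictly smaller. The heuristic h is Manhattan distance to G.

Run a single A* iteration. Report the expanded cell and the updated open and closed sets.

expanded=(3,3); open=[(2,3) g=5 f=8, (2,4) g=4 f=8, (2,5) g=3 f=8, (3,2) g=5 f=6, (3,6) g=3 f=8, (4,3) g=5 f=8, (4,4) g=2 f=6, (4,6) g=2 f=8, (5,4) g=1 f=6, (5,6) g=1 f=8]; closed=[(3,3), (3,4), (3,5), (4,5), (5,5)]

step 1: expand (3,3) (f=6, h=2) → closed; open now [(2,3) g=5 f=8, (2,4) g=4 f=8, (2,5) g=3 f=8, (3,2) g=5 f=6, (3,6) g=3 f=8, (4,3) g=5 f=8, (4,4) g=2 f=6, (4,6) g=2 f=8, (5,4) g=1 f=6, (5,6) g=1 f=8]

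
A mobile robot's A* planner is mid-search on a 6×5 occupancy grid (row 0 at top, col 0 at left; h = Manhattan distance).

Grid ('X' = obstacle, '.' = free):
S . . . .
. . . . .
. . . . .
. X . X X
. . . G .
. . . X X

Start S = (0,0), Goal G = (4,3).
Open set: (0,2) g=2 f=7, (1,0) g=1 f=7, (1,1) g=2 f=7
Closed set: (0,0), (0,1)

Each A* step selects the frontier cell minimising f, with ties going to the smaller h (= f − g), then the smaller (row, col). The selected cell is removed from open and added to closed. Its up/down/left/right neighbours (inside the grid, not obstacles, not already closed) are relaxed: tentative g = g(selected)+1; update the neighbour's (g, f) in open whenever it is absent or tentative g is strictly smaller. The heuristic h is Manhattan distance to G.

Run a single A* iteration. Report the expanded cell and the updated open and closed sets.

expanded=(0,2); open=[(0,3) g=3 f=7, (1,0) g=1 f=7, (1,1) g=2 f=7, (1,2) g=3 f=7]; closed=[(0,0), (0,1), (0,2)]

step 1: expand (0,2) (f=7, h=5) → closed; open now [(0,3) g=3 f=7, (1,0) g=1 f=7, (1,1) g=2 f=7, (1,2) g=3 f=7]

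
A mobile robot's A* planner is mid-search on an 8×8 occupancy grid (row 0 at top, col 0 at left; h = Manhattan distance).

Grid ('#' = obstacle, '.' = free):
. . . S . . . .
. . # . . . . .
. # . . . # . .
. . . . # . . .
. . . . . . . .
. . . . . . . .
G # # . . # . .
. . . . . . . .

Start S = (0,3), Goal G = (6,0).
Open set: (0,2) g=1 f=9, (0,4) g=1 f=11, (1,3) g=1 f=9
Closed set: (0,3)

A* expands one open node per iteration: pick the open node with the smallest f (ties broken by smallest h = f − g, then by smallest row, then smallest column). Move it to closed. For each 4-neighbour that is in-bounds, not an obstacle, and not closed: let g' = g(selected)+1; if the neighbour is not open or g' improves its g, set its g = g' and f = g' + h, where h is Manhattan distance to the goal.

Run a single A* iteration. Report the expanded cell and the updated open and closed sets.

step 1: expand (0,2) (f=9, h=8) → closed; open now [(0,1) g=2 f=9, (0,4) g=1 f=11, (1,3) g=1 f=9]

expanded=(0,2); open=[(0,1) g=2 f=9, (0,4) g=1 f=11, (1,3) g=1 f=9]; closed=[(0,2), (0,3)]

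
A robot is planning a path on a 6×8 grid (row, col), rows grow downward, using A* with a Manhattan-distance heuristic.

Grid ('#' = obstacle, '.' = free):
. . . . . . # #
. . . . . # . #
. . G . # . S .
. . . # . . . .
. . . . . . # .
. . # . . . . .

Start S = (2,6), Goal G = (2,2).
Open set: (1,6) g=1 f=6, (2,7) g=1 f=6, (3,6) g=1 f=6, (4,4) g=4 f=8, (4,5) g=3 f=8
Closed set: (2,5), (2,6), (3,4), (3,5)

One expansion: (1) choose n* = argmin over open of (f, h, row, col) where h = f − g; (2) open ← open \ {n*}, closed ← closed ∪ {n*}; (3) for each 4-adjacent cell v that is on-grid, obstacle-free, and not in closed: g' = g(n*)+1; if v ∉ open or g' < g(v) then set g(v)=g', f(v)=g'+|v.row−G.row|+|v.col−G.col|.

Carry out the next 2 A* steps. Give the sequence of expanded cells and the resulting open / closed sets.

order=[(1,6) → (2,7)]; open=[(3,6) g=1 f=6, (3,7) g=2 f=8, (4,4) g=4 f=8, (4,5) g=3 f=8]; closed=[(1,6), (2,5), (2,6), (2,7), (3,4), (3,5)]

step 1: expand (1,6) (f=6, h=5) → closed; open now [(2,7) g=1 f=6, (3,6) g=1 f=6, (4,4) g=4 f=8, (4,5) g=3 f=8]
step 2: expand (2,7) (f=6, h=5) → closed; open now [(3,6) g=1 f=6, (3,7) g=2 f=8, (4,4) g=4 f=8, (4,5) g=3 f=8]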